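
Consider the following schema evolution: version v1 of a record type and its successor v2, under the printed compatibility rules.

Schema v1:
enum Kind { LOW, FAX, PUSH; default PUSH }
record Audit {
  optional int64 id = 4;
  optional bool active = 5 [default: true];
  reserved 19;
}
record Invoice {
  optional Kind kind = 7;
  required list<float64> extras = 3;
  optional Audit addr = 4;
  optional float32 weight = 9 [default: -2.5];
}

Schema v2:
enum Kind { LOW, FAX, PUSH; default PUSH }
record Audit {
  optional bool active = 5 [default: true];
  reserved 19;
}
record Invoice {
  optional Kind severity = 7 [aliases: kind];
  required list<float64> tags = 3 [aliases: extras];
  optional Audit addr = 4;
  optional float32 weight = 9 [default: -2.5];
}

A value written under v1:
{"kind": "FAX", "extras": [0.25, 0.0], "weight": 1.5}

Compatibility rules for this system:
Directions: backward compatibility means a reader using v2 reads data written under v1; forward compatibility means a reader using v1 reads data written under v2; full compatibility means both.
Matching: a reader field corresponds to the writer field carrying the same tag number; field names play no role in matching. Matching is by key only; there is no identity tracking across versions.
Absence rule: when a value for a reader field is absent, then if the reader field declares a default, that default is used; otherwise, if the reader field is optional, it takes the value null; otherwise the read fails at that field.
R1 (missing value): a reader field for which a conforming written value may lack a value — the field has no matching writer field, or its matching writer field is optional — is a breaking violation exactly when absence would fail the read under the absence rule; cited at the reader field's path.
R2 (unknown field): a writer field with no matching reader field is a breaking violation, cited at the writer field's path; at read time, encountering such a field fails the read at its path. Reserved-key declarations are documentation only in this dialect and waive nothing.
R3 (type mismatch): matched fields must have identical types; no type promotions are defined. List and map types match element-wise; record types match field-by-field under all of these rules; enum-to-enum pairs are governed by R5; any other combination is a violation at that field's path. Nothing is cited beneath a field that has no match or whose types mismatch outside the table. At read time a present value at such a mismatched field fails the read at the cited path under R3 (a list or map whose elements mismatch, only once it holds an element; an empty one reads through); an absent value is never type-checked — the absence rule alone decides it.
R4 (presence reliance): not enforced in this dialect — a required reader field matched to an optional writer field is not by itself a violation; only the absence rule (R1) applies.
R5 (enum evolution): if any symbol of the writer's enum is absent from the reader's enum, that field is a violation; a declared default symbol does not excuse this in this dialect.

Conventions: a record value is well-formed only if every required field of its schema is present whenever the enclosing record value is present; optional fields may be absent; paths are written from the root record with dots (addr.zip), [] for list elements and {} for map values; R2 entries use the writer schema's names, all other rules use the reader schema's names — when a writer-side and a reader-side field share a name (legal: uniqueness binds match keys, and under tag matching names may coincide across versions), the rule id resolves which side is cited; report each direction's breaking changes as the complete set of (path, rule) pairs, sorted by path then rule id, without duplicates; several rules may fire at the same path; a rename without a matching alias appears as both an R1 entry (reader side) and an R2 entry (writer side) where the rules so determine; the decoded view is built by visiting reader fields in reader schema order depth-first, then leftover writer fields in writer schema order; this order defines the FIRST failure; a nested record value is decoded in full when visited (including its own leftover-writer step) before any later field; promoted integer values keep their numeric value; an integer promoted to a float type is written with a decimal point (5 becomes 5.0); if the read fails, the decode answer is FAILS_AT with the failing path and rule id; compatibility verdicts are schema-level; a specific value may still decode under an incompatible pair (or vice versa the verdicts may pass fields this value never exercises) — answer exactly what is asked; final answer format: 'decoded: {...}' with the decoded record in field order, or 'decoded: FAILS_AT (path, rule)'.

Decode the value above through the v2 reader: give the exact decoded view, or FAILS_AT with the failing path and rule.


decoded: {"severity": "FAX", "tags": [0.25, 0.0], "addr": null, "weight": 1.5}

the writer's type comes first in each Invoice pair
migrating the Invoice value to v2:
  severity := "FAX" (from writer kind)
  tags := [0.25, 0.0] (from writer extras)
  addr := null (missing; optional => null)
  weight := 1.5
  => decoded: {"severity": "FAX", "tags": [0.25, 0.0], "addr": null, "weight": 1.5}
remaining Invoice differences; none change what is asked:
  removed field id from record Audit -> matters for Invoice compatibility verdicts, not for this value's decode


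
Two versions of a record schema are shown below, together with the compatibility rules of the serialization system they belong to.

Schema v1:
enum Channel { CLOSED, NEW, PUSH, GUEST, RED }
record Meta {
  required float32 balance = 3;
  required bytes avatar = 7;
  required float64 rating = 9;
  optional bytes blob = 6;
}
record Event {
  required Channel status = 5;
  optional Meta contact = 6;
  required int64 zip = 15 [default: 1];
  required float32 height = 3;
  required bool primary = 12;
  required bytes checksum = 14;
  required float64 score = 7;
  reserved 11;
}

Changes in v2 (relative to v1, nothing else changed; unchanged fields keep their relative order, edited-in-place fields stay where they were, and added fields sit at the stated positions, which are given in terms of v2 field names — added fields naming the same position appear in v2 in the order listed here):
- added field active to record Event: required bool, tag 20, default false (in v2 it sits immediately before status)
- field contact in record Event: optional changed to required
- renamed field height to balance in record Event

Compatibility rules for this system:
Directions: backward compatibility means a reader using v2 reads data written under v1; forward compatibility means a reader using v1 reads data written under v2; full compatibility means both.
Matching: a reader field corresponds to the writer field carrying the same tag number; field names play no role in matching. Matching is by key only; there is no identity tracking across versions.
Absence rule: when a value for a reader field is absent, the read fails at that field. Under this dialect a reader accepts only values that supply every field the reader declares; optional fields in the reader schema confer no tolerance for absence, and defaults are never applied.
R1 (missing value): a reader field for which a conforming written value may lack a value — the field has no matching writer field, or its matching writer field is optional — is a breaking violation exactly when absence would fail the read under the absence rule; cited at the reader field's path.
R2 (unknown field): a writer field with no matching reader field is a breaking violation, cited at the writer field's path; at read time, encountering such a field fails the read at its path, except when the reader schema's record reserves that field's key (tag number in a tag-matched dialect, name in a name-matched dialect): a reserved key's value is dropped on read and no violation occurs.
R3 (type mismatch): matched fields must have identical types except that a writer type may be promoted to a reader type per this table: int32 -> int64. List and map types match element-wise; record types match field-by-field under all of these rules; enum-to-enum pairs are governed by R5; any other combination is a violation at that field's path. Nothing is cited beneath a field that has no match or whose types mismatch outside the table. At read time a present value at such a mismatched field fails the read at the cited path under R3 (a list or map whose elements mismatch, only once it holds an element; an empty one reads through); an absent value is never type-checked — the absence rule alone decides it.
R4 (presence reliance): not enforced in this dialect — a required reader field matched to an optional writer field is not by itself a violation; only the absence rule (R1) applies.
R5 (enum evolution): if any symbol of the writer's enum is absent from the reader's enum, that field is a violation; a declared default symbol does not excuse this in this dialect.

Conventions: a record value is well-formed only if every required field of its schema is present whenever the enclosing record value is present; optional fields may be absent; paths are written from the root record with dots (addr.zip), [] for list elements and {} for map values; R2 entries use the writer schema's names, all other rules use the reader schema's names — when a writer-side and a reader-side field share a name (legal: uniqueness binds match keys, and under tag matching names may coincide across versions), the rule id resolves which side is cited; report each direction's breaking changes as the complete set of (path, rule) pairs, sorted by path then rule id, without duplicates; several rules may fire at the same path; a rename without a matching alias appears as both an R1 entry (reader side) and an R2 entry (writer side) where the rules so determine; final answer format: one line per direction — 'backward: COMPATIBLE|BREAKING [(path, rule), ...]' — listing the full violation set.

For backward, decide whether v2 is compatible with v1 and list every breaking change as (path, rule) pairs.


backward: BREAKING [(active, R1), (contact, R1), (contact.blob, R1)]

in Event below, arrows point writer -> reader
checking backward for Event: reader v2 against writer v1:
  no writer field matches reader active
  status <- status (Channel -> Channel, writer required)
  contact <- contact (Meta -> Meta, writer optional)
  zip <- zip (int64 -> int64, writer required)
  balance <- height (float32 -> float32, writer required)
  primary <- primary (bool -> bool, writer required)
  checksum <- checksum (bytes -> bytes, writer required)
  score <- score (float64 -> float64, writer required)
  contact.balance <- contact.balance (float32 -> float32, writer required)
  contact.avatar <- contact.avatar (bytes -> bytes, writer required)
  contact.rating <- contact.rating (float64 -> float64, writer required)
  contact.blob <- contact.blob (bytes -> bytes, writer optional)
  rule R1 violated at active
  rule R1 violated at contact
  rule R1 violated at contact.blob
  => backward verdict for Event: BREAKING, 3 violation(s)
diffs on Event not affecting the asked answer:
  field contact in record Event: optional changed to required -> its effect on Event is confined to the forward direction, not asked
  renamed field height to balance in record Event -> no rule fires on it in Event's dialect; the asked verdict holds


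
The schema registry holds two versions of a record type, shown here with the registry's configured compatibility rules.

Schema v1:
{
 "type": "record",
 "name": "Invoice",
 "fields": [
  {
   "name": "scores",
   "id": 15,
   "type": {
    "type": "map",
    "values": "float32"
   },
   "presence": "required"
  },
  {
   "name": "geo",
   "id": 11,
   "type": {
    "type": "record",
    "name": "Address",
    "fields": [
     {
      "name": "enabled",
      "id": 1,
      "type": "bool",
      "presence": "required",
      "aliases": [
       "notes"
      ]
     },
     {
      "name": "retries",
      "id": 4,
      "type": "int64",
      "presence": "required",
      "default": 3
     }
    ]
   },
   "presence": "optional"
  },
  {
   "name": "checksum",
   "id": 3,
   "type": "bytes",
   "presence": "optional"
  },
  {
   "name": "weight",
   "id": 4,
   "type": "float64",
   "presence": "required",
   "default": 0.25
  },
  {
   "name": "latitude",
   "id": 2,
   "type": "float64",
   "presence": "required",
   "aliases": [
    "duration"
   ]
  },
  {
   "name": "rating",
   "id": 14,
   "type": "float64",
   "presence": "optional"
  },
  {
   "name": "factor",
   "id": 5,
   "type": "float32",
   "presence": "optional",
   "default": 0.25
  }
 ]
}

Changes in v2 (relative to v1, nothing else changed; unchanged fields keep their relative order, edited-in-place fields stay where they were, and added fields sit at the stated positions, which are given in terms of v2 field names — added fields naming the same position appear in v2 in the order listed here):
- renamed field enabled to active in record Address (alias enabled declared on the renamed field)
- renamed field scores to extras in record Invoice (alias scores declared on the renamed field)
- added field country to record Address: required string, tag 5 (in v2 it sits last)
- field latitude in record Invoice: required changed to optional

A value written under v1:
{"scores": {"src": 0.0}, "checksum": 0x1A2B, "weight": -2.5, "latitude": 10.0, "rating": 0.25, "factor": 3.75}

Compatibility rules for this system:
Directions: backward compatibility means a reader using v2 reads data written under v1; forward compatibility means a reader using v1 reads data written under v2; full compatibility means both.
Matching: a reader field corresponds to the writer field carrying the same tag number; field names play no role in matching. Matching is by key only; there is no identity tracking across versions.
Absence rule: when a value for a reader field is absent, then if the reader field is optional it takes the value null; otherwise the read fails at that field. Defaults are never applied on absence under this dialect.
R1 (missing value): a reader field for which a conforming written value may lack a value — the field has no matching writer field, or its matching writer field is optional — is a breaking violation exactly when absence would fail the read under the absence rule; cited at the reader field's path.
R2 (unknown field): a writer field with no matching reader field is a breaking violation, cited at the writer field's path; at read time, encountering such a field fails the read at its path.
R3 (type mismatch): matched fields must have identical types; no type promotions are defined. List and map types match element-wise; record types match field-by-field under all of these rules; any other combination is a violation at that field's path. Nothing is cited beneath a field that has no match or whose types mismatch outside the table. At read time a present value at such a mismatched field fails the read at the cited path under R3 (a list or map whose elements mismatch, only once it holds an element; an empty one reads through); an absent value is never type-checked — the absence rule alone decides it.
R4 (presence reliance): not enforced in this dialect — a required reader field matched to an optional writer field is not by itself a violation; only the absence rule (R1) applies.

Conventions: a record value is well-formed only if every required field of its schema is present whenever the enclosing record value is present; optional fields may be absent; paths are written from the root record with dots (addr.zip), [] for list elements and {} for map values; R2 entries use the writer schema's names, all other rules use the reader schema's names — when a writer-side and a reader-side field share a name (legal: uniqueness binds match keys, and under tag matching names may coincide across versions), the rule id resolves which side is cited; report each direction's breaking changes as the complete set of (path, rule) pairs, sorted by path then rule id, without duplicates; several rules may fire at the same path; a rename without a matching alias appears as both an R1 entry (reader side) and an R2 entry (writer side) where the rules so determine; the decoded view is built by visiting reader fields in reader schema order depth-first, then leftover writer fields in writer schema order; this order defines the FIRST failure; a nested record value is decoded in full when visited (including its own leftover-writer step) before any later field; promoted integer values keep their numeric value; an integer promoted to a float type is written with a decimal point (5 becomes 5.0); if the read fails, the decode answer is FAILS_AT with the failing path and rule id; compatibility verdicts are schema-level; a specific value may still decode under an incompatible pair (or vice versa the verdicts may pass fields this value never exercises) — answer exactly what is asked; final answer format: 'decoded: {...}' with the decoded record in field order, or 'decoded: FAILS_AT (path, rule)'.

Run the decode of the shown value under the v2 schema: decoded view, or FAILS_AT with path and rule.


decoded: {"extras": {"src": 0.0}, "geo": null, "checksum": 0x1A2B, "weight": -2.5, "latitude": 10.0, "rating": 0.25, "factor": 3.75}

each type pair in Invoice: writer, then reader
decoding the Invoice value with the v2 reader:
  extras := {"src": 0.0} (from writer scores)
  geo := null (missing; optional => null)
  checksum := 0x1A2B
  weight := -2.5
  latitude := 10.0
  rating := 0.25
  factor := 3.75
  => decoded: {"extras": {"src": 0.0}, "geo": null, "checksum": 0x1A2B, "weight": -2.5, "latitude": 10.0, "rating": 0.25, "factor": 3.75}
the other Invoice changes do not affect what is asked:
  renamed field enabled to active in record Address (alias enabled declared on the renamed field) -> fires no rule on Invoice under this dialect and leaves the result unchanged
  added field country to record Address: required string, tag 5 (in v2 it sits last) -> affects the rule determinations only; this particular Invoice value decodes identically
  field latitude in record Invoice: required changed to optional -> affects the rule determinations only; this particular Invoice value decodes identically


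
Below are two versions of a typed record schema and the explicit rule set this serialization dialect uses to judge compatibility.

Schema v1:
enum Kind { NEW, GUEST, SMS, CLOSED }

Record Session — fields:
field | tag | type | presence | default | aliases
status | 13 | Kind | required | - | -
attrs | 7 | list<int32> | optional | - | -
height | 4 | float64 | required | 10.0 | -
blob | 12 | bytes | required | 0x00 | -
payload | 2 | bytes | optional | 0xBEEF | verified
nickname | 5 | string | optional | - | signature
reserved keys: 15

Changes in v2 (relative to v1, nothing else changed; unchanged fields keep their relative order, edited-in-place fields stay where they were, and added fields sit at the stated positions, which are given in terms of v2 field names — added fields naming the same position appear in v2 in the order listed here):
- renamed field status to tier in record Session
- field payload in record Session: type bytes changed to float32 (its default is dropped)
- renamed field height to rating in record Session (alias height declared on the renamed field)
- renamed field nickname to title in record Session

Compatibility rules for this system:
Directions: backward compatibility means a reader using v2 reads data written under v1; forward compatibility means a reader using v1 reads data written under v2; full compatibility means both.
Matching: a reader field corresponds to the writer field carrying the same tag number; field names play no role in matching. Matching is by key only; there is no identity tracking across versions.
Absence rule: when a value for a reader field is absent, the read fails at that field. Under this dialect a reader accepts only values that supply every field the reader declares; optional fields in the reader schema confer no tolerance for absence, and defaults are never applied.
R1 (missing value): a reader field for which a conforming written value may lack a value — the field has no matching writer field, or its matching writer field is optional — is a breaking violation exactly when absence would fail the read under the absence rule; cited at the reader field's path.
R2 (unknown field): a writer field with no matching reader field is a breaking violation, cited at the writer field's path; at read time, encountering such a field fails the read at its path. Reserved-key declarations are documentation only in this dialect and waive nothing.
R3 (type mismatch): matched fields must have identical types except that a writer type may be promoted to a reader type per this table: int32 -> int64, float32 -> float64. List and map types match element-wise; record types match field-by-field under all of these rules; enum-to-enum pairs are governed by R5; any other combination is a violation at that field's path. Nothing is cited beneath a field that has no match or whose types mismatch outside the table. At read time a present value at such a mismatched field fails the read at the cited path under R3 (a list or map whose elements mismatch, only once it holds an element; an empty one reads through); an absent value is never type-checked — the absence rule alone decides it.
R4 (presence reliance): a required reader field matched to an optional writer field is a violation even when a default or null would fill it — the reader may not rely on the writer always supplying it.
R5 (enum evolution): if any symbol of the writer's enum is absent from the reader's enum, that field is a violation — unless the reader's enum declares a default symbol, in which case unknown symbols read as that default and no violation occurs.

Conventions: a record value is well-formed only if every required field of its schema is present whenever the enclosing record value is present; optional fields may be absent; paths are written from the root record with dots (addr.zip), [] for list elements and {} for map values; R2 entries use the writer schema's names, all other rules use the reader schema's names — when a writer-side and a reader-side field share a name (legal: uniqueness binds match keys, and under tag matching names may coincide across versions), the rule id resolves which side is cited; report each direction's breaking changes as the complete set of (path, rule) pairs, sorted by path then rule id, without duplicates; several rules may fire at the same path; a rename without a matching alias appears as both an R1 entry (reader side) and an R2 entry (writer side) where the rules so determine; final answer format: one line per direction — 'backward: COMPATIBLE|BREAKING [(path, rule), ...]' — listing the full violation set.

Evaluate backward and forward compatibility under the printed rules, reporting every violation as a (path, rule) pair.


arrows below run writer -> reader for Session
backward analysis of Session with v2 as reader and v1 as writer:
  tier: paired with writer status (Kind -> Kind; writer required)
  attrs: paired with writer attrs (list<int32> -> list<int32>; writer optional)
  rating: paired with writer height (float64 -> float64; writer required)
  blob: paired with writer blob (bytes -> bytes; writer required)
  payload: paired with writer payload (bytes -> float32; writer optional)
  title: paired with writer nickname (string -> string; writer optional)
  violation R1 at attrs
  violation R1 at payload
  violation R3 at payload
  violation R1 at title
  => 4 violation(s): backward is BREAKING for Session
forward analysis of Session with v1 as reader and v2 as writer:
  status: paired with writer tier (Kind -> Kind; writer required)
  attrs: paired with writer attrs (list<int32> -> list<int32>; writer optional)
  height: paired with writer rating (float64 -> float64; writer required)
  blob: paired with writer blob (bytes -> bytes; writer required)
  payload: paired with writer payload (float32 -> bytes; writer optional)
  nickname: paired with writer title (string -> string; writer optional)
  violation R1 at attrs
  violation R1 at nickname
  violation R1 at payload
  violation R3 at payload
  => 4 violation(s): forward is BREAKING for Session

backward: BREAKING [(attrs, R1), (payload, R1), (payload, R3), (title, R1)]; forward: BREAKING [(attrs, R1), (nickname, R1), (payload, R1), (payload, R3)]


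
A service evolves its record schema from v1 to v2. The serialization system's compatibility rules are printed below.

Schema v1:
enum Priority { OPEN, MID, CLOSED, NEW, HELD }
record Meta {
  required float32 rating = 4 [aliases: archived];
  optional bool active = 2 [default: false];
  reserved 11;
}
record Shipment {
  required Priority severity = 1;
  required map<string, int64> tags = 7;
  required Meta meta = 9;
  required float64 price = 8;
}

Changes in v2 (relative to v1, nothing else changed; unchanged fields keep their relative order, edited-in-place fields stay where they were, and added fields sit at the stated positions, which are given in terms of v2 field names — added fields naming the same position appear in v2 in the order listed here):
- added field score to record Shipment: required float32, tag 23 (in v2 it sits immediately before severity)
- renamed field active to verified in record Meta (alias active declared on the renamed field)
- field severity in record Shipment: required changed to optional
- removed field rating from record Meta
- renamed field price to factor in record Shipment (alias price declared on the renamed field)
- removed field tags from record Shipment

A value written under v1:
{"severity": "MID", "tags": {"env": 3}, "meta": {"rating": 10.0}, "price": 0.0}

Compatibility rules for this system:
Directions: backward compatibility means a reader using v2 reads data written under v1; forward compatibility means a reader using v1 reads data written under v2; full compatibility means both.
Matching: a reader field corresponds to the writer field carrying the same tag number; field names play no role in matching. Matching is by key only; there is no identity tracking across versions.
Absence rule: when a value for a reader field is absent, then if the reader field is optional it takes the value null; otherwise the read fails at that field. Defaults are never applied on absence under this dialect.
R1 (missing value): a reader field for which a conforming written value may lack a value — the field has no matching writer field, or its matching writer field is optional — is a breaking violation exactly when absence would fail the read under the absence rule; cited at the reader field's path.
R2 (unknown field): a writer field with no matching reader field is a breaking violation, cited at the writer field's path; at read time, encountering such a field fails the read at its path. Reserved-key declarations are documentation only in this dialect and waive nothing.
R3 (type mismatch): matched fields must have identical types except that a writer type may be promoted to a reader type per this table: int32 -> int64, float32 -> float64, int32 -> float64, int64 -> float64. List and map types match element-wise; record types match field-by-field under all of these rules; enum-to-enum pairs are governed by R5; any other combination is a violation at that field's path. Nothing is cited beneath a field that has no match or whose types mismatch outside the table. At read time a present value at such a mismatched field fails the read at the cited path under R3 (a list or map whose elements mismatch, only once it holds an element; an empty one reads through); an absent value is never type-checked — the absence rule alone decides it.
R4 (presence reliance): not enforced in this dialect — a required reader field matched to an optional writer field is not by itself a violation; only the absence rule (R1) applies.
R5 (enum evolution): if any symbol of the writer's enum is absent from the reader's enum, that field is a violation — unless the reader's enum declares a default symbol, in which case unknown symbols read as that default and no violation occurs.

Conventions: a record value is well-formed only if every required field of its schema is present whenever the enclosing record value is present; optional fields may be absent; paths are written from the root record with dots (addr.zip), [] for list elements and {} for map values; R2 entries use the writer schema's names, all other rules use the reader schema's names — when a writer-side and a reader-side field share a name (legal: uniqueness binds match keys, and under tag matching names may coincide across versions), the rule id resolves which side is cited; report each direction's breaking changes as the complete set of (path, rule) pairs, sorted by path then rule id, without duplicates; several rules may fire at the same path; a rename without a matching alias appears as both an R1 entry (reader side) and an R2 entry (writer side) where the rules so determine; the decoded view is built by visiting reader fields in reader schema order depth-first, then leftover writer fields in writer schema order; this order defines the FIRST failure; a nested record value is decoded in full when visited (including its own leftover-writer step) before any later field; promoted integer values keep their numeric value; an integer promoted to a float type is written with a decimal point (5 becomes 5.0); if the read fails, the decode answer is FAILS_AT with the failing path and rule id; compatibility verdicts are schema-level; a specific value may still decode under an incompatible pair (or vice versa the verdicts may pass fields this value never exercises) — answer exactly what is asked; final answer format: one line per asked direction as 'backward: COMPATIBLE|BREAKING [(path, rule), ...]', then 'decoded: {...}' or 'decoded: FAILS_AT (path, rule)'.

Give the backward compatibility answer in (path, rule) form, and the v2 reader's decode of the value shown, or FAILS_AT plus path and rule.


arrows below run writer -> reader for Shipment
backward analysis of Shipment with v2 as reader and v1 as writer:
  score has no writer counterpart
  writer required, Priority -> Priority: reader severity maps from writer severity
  writer required, Meta -> Meta: reader meta maps from writer meta
  writer required, float64 -> float64: reader factor maps from writer price
  leftover writer field: tags
  writer optional, bool -> bool: reader meta.verified maps from writer meta.active
  leftover writer field: meta.rating
  R2 fires at meta.rating
  R1 fires at score
  R2 fires at tags
  => backward verdict for Shipment: BREAKING, 3 violation(s)
decoding the Shipment value with the v2 reader:
  read fails at score under R1 (no fill)
  => FAILS_AT (score, R1)
the other Shipment changes do not affect what is asked:
  renamed field active to verified in record Meta (alias active declared on the renamed field) -> fires no rule on Shipment, leaving the asked answer as it is
  field severity in record Shipment: required changed to optional -> affects forward compatibility only, which is not asked
  renamed field price to factor in record Shipment (alias price declared on the renamed field) -> fires no rule on Shipment, leaving the asked answer as it is

backward: BREAKING [(meta.rating, R2), (score, R1), (tags, R2)]; decoded: FAILS_AT (score, R1)


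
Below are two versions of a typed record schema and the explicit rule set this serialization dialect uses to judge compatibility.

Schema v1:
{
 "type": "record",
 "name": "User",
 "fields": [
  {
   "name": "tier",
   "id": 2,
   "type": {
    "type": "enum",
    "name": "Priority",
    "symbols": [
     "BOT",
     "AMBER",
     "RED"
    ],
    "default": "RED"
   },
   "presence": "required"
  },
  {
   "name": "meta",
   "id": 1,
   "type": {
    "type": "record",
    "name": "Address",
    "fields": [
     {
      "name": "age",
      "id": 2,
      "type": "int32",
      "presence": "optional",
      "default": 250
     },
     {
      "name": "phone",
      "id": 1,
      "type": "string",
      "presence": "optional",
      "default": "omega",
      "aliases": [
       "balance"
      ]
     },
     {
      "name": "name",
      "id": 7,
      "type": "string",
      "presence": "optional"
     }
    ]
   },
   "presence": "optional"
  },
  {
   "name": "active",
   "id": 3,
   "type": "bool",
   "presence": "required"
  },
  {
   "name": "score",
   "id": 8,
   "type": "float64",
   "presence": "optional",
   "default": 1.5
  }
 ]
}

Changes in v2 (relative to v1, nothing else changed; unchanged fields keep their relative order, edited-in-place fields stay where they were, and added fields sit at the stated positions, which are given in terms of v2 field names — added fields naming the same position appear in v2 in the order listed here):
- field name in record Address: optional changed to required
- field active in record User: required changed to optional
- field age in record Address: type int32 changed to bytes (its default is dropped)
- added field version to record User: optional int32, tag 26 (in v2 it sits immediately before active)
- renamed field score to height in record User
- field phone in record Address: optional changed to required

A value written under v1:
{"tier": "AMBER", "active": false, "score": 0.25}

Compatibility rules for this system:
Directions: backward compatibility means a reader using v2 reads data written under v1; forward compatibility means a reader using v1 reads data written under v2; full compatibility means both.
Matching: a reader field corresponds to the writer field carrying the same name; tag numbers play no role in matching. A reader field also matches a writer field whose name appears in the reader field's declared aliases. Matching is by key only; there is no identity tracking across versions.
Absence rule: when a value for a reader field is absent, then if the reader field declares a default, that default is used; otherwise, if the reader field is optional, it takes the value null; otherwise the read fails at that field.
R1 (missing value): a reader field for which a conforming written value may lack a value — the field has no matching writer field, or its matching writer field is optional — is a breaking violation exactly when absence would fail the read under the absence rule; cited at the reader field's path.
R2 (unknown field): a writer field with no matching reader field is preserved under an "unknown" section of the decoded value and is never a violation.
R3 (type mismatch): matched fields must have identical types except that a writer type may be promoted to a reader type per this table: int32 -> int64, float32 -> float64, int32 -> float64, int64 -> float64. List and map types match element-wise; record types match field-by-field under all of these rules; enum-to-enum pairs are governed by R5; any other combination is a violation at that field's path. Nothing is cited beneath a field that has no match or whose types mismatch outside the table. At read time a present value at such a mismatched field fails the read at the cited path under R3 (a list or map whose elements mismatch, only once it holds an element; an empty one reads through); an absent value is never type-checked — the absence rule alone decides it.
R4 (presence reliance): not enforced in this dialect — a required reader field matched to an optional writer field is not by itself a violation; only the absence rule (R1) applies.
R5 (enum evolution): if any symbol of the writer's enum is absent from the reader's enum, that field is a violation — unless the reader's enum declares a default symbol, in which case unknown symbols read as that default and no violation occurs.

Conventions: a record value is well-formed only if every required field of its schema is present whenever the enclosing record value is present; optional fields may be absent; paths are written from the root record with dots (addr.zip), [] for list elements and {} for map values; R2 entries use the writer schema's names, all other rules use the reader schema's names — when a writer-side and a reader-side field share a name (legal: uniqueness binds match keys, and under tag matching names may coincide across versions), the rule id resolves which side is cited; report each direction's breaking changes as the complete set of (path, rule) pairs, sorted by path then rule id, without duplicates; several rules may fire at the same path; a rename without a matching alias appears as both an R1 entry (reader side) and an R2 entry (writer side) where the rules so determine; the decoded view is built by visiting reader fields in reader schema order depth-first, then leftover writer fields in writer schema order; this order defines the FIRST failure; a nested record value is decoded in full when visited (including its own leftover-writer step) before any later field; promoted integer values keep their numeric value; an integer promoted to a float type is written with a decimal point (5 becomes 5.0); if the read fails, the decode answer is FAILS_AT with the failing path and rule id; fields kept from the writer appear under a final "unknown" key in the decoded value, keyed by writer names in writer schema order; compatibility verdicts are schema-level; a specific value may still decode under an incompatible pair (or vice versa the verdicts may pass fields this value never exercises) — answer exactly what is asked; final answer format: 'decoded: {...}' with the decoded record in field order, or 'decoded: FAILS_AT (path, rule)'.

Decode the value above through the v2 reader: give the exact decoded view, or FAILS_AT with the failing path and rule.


each type pair in User: writer, then reader
migrating the User value to v2:
  tier := "AMBER"
  meta := null (absent, optional -> null)
  version := null (absent, optional -> null)
  active := false
  height := 1.5 (absent -> default)
  writer score: kept under "unknown"
  => decoded: {"tier": "AMBER", "meta": null, "version": null, "active": false, "height": 1.5, "unknown": {"score": 0.25}}
the rest of the User diff is inert for this question:
  field name in record Address: optional changed to required -> changes User's schema-level verdicts only — the decode of this value is the same
  field active in record User: required changed to optional -> changes User's schema-level verdicts only — the decode of this value is the same
  field age in record Address: type int32 changed to bytes (its default is dropped) -> changes User's schema-level verdicts only — the decode of this value is the same
  field phone in record Address: optional changed to required -> no rule fires on it and the decoded User view is identical with or without it

decoded: {"tier": "AMBER", "meta": null, "version": null, "active": false, "height": 1.5, "unknown": {"score": 0.25}}


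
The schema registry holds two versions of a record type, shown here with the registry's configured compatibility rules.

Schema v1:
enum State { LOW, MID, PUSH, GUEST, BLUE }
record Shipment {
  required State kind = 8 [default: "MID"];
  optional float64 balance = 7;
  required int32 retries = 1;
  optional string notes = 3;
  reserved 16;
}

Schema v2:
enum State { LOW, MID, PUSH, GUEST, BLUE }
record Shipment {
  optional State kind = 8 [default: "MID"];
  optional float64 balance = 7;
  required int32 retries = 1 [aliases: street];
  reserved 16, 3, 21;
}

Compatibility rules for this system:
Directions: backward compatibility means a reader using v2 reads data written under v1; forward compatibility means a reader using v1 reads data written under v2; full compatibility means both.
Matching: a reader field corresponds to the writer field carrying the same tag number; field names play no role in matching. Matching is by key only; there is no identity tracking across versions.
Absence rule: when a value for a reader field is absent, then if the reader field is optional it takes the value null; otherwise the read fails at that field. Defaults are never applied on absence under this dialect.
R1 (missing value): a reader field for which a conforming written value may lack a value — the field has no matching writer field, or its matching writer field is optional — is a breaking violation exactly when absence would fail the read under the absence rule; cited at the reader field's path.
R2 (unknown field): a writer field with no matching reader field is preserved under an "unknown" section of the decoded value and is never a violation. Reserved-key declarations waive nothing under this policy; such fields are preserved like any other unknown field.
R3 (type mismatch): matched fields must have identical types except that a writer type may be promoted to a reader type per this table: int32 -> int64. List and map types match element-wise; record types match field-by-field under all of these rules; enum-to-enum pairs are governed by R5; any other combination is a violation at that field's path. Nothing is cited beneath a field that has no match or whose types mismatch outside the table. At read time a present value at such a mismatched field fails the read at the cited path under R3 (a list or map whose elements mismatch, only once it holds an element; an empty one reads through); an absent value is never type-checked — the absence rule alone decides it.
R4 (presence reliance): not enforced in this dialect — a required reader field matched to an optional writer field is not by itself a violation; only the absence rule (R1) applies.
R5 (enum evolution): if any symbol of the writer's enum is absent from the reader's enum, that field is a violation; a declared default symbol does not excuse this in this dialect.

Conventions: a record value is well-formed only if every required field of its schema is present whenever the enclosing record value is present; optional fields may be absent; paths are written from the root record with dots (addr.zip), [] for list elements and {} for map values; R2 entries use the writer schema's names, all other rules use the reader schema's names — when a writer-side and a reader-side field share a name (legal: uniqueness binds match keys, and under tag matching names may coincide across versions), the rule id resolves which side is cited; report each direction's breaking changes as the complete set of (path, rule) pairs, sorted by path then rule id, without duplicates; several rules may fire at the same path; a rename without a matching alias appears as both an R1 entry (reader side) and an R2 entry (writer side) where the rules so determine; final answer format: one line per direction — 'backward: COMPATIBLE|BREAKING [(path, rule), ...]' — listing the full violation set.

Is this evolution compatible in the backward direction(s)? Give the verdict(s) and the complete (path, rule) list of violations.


backward: COMPATIBLE []

in Shipment below, arrows point writer -> reader
checking backward for Shipment: reader v2 against writer v1:
  kind: paired with writer kind (State -> State; writer required)
  balance: paired with writer balance (float64 -> float64; writer optional)
  retries: paired with writer retries (int32 -> int32; writer required)
  writer notes: unknown to reader
  => no violations; backward on Shipment: COMPATIBLE
remaining Shipment differences; none change what is asked:
  field kind in record Shipment: required changed to optional -> matters only for Shipment's forward compatibility — outside the asked direction
  removed field notes from record Shipment (its key 3 joins the reserved list) -> no rule fires on it in Shipment's dialect; the asked verdict holds
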